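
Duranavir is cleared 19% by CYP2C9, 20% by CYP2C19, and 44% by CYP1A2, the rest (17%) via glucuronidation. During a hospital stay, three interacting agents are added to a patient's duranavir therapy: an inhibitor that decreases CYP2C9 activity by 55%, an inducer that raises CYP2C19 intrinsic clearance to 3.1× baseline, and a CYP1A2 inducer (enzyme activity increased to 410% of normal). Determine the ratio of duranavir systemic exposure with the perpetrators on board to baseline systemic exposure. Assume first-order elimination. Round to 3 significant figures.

0.373

The CYP2C9 pathway (19% of clearance) falls to 0.45× activity: 0.19 × 0.45 = 0.0855.
The CYP2C19 pathway (20% of clearance) rises to 3.1× activity: 0.2 × 3.1 = 0.62.
The CYP1A2 pathway (44% of clearance) increases to 4.1× activity: 0.44 × 4.1 = 1.804.
Non-CYP routes (17%) are unchanged.
New clearance relative to baseline: 0.0855 + 0.62 + 1.804 + 0.17 = 2.6795.
Net systemic exposure ratio = 1 / 2.6795 = 0.373.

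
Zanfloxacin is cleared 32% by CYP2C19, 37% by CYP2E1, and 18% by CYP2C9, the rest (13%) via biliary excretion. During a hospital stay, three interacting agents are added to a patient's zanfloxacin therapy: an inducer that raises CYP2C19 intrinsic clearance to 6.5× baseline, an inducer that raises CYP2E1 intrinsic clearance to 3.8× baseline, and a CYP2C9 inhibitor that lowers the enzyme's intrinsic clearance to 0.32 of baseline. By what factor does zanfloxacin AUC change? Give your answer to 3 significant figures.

CYP2C19: 0.32 × 6.5 = 2.08
CYP2E1: 0.37 × 3.8 = 1.406
CYP2C9: 0.18 × 0.32 = 0.0576
Other: 0.13 (unchanged)
Relative clearance = 2.08 + 1.406 + 0.0576 + 0.13 = 3.6736.
Because AUC varies inversely with clearance, the combined effect is 1 / 3.6736 = 0.272.

0.272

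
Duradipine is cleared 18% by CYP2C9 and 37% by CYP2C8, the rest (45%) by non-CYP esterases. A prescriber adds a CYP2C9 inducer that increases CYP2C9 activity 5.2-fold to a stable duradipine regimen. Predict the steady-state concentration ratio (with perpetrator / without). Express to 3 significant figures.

0.569

The CYP2C9 pathway (18% of clearance) increases to 5.2× activity: 0.18 × 5.2 = 0.936.
CYP2C8 (37%) and the residual 45% are unaffected.
New clearance relative to baseline: 0.936 + 0.37 + 0.45 = 1.756.
Steady-state concentration ratio = CL_old/CL_new = 1 / 1.756 = 0.569.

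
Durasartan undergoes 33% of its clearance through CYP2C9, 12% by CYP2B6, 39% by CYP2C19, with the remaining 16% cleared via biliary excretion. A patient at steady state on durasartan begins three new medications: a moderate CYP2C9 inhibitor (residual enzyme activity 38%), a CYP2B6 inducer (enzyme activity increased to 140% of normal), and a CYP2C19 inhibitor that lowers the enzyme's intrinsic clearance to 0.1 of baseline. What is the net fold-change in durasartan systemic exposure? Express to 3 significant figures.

The CYP2C9 pathway (33% of clearance) falls to 0.38× activity: 0.33 × 0.38 = 0.1254.
The CYP2B6 pathway (12% of clearance) increases to 1.4× activity: 0.12 × 1.4 = 0.168.
The CYP2C19 pathway (39% of clearance) drops to 0.1× activity: 0.39 × 0.1 = 0.039.
The remaining 16% of clearance is unaffected.
CL_new/CL_old = 0.1254 + 0.168 + 0.039 + 0.16 = 0.4924.
Net systemic exposure ratio = 1 / 0.4924 = 2.03.

2.03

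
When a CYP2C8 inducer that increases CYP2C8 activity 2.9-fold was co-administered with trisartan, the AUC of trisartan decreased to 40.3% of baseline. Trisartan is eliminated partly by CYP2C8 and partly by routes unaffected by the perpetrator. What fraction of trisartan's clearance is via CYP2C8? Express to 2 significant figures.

0.78

CL'/CL = 1 / 0.403 = 2.481
2.9·fm + (1 − fm) = 2.481
fm = (2.481 − 1) / (2.9 − 1) = 0.78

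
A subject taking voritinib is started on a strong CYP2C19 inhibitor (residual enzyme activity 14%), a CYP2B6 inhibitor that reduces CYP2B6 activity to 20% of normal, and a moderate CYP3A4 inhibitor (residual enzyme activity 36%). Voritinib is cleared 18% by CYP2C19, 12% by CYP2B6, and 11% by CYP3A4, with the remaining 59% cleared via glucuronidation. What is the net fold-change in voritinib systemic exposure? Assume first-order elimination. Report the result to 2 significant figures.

1.5

The CYP2C19 pathway (18% of clearance) falls to 0.14× activity: 0.18 × 0.14 = 0.0252.
The CYP2B6 pathway (12% of clearance) falls to 0.2× activity: 0.12 × 0.2 = 0.024.
The CYP3A4 pathway (11% of clearance) falls to 0.36× activity: 0.11 × 0.36 = 0.0396.
The remaining 59% of clearance is unaffected.
Relative clearance = 0.0252 + 0.024 + 0.0396 + 0.59 = 0.6788.
Because systemic exposure varies inversely with clearance, the combined effect is 1 / 0.6788 = 1.5.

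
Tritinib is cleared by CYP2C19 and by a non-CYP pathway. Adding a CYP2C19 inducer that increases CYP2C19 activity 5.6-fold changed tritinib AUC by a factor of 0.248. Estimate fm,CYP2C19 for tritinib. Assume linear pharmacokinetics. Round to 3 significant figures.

0.659

Write x for the fraction cleared via CYP2C19. The observed AUC change means clearance rose to 1/0.248 = 4.032 of baseline.
Only the CYP2C19 route changed, so 4.032 = x·5.6 + (1 − x), giving x = 0.659.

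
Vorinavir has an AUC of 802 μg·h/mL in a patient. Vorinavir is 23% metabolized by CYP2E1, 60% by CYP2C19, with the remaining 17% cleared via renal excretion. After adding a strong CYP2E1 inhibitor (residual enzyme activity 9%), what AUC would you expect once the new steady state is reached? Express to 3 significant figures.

The CYP2E1 pathway (23% of clearance) drops to 0.09× activity: 0.23 × 0.09 = 0.0207.
CYP2C19 (60%) and the residual 17% are unaffected.
New clearance relative to baseline: 0.0207 + 0.6 + 0.17 = 0.7907.
New AUC = baseline ÷ relative clearance = 802 / 0.7907 = 1.01 × 10³ μg·h/mL.

1.01 × 10³ μg·h/mL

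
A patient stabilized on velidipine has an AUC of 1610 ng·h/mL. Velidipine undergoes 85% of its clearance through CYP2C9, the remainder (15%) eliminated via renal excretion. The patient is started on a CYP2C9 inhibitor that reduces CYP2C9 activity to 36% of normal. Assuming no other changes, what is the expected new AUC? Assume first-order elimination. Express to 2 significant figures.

CYP2C9: 0.85 × 0.36 = 0.306
Other: 0.15 (unchanged)
New clearance relative to baseline: 0.306 + 0.15 = 0.456.
AUC ∝ 1/CL, so new value = 1610 / 0.456 = 3.5 × 10³ ng·h/mL.

3.5 × 10³ ng·h/mL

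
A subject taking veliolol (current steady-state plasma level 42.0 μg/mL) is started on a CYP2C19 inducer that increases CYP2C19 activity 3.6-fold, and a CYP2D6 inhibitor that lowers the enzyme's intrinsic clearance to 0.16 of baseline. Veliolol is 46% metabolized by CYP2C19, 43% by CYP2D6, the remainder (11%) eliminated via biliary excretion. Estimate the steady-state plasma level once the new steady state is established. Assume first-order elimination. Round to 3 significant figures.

CYP2C19: 0.46 × 3.6 = 1.656
CYP2D6: 0.43 × 0.16 = 0.0688
Other: 0.11 (unchanged)
New clearance relative to baseline: 1.656 + 0.0688 + 0.11 = 1.8348.
Dividing the baseline by the relative clearance: 42.0 / 1.8348 = 22.9 μg/mL.

22.9 μg/mL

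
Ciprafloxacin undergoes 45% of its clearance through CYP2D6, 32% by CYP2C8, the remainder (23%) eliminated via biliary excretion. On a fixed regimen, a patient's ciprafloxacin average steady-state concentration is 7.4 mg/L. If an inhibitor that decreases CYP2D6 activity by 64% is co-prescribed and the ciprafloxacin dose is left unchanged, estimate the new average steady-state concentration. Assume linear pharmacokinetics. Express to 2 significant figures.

The CYP2D6 pathway (45% of clearance) is reduced to 0.36× activity: 0.45 × 0.36 = 0.162.
CYP2C8 (32%) and the residual 23% are unaffected.
New clearance relative to baseline: 0.162 + 0.32 + 0.23 = 0.712.
With dosing unchanged, average steady-state concentration scales as 1/CL: 7.4 / 0.712 = 10 mg/L.

10 mg/L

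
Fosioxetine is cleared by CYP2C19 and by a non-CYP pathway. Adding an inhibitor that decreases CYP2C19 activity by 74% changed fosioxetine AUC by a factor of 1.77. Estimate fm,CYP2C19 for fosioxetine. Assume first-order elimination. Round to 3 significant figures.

0.588

Let fm be the CYP2C19 fraction. New clearance relative to baseline = fm × 0.26 + (1 − fm).
AUC ratio = 1 / (new CL fraction), so new CL fraction = 1 / 1.77 = 0.565.
fm × 0.26 + 1 − fm = 0.565  ⇒  fm × (0.26 − 1) = −0.435  ⇒  fm = 0.588.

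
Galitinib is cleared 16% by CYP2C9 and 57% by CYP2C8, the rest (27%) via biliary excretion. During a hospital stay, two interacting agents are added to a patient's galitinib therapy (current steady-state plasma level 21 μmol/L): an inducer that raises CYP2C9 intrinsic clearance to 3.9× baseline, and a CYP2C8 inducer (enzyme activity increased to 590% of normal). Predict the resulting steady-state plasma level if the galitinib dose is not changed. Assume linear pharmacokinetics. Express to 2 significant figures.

4.9 μmol/L

CYP2C9: 0.16 × 3.9 = 0.624
CYP2C8: 0.57 × 5.9 = 3.363
Other: 0.27 (unchanged)
New clearance relative to baseline: 0.624 + 3.363 + 0.27 = 4.257.
New steady-state plasma level = 21 / 4.257 = 4.9 μmol/L (concentration scales inversely with clearance).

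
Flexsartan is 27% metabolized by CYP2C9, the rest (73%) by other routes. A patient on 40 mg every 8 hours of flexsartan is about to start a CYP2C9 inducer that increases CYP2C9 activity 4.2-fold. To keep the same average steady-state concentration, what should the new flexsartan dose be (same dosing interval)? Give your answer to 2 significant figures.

75 mg

The CYP2C9 pathway (27% of clearance) increases to 4.2× activity: 0.27 × 4.2 = 1.134.
The remaining 73% of clearance is unaffected.
Relative clearance = 1.134 + 0.73 = 1.864.
Css,avg = (dose rate)/CL, so holding Css fixed requires dose ∝ CL: 40 × 1.864 = 75 mg.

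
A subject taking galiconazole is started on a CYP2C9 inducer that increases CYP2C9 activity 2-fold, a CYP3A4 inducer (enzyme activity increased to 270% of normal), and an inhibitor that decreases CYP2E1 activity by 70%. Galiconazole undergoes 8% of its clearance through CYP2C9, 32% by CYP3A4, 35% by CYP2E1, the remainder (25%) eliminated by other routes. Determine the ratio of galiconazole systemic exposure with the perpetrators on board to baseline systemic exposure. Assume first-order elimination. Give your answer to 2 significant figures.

The CYP2C9 pathway (8% of clearance) rises to 2× activity: 0.08 × 2 = 0.16.
The CYP3A4 pathway (32% of clearance) is boosted to 2.7× activity: 0.32 × 2.7 = 0.864.
The CYP2E1 pathway (35% of clearance) is reduced to 0.3× activity: 0.35 × 0.3 = 0.105.
Non-CYP routes (25%) are unchanged.
Relative clearance = 0.16 + 0.864 + 0.105 + 0.25 = 1.379.
Systemic exposure ∝ 1/CL: fold-change = 1 / 1.379 = 0.73.

0.73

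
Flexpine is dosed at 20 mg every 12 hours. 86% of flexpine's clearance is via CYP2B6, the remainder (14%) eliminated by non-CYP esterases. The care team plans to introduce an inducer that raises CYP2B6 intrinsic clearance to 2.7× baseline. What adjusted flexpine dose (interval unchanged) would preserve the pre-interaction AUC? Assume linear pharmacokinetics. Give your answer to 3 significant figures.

49.2 mg

The CYP2B6 pathway (86% of clearance) rises to 2.7× activity: 0.86 × 2.7 = 2.322.
Non-CYP routes (14%) are unchanged.
New clearance relative to baseline: 2.322 + 0.14 = 2.462.
Css,avg = (dose rate)/CL, so holding Css fixed requires dose ∝ CL: 20 × 2.462 = 49.2 mg.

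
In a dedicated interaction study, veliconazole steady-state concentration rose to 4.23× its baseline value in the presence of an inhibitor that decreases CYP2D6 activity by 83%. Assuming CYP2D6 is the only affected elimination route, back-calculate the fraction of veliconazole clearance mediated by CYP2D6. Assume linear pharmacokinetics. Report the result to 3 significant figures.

0.920

Let fm be the CYP2D6 fraction. New clearance relative to baseline = fm × 0.17 + (1 − fm).
Steady-state concentration ratio = 1 / (new CL fraction), so new CL fraction = 1 / 4.23 = 0.2364.
fm × 0.17 + 1 − fm = 0.2364  ⇒  fm × (0.17 − 1) = −0.7636  ⇒  fm = 0.920.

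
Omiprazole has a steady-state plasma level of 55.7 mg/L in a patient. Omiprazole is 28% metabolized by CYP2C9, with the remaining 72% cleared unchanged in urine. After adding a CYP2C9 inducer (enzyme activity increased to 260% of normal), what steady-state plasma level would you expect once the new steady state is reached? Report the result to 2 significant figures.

The CYP2C9 pathway (28% of clearance) rises to 2.6× activity: 0.28 × 2.6 = 0.728.
Non-CYP routes (72%) are unchanged.
New clearance relative to baseline: 0.728 + 0.72 = 1.448.
New steady-state plasma level = baseline ÷ relative clearance = 55.7 / 1.448 = 38 mg/L.

38 mg/L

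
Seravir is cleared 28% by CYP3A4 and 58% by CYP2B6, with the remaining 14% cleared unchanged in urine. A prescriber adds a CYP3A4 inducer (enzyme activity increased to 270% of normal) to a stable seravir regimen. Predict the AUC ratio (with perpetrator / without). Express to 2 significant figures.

0.68

CYP3A4: 0.28 × 2.7 = 0.756
CYP2B6: 0.58 (unchanged)
Other: 0.14 (unchanged)
CL_new/CL_old = 0.756 + 0.58 + 0.14 = 1.476.
AUC is inversely proportional to clearance, so the fold-change is 1 / 1.476 = 0.68.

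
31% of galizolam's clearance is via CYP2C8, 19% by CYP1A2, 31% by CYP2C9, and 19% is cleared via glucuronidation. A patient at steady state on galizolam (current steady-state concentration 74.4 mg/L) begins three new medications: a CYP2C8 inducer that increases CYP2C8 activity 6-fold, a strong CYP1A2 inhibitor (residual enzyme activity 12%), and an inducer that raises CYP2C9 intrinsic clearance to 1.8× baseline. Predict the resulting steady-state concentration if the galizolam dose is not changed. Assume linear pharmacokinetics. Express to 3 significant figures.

28.3 mg/L

CYP2C8: 0.31 × 6 = 1.86
CYP1A2: 0.19 × 0.12 = 0.0228
CYP2C9: 0.31 × 1.8 = 0.558
Other: 0.19 (unchanged)
CL_new/CL_old = 1.86 + 0.0228 + 0.558 + 0.19 = 2.6308.
Steady-state concentration ∝ 1/CL: new value = 74.4 / 2.6308 = 28.3 mg/L.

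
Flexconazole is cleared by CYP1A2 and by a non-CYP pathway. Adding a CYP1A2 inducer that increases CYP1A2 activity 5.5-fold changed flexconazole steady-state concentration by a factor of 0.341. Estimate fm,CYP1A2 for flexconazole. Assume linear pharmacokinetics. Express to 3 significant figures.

CL'/CL = 1 / 0.341 = 2.933
5.5·fm + (1 − fm) = 2.933
fm = (2.933 − 1) / (5.5 − 1) = 0.429

0.429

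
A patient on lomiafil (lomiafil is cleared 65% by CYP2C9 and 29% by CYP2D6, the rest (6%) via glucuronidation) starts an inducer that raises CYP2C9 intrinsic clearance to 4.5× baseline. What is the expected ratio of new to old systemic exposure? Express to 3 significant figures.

The CYP2C9 pathway (65% of clearance) rises to 4.5× activity: 0.65 × 4.5 = 2.925.
CYP2D6 (29%) and the residual 6% are unaffected.
New clearance relative to baseline: 2.925 + 0.29 + 0.06 = 3.275.
Since systemic exposure ∝ 1/CL, the ratio is 1 / 3.275 = 0.305.

0.305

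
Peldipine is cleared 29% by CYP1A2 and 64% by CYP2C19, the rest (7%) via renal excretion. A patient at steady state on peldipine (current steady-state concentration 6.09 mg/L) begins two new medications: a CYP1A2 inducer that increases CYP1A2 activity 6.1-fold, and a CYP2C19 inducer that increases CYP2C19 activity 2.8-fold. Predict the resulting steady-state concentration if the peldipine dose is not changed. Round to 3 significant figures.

The CYP1A2 pathway (29% of clearance) increases to 6.1× activity: 0.29 × 6.1 = 1.769.
The CYP2C19 pathway (64% of clearance) rises to 2.8× activity: 0.64 × 2.8 = 1.792.
The remaining 7% of clearance is unaffected.
CL_new/CL_old = 1.769 + 1.792 + 0.07 = 3.631.
New steady-state concentration = 6.09 / 3.631 = 1.68 mg/L (concentration scales inversely with clearance).

1.68 mg/L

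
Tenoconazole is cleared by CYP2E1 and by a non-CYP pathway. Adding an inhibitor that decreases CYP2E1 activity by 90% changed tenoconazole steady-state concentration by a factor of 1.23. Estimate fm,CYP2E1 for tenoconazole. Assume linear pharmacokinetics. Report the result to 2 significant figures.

0.21

Let fm be the CYP2E1 fraction. New clearance relative to baseline = fm × 0.1 + (1 − fm).
Steady-state concentration ratio = 1 / (new CL fraction), so new CL fraction = 1 / 1.23 = 0.813.
fm × 0.1 + 1 − fm = 0.813  ⇒  fm × (0.1 − 1) = −0.187  ⇒  fm = 0.21.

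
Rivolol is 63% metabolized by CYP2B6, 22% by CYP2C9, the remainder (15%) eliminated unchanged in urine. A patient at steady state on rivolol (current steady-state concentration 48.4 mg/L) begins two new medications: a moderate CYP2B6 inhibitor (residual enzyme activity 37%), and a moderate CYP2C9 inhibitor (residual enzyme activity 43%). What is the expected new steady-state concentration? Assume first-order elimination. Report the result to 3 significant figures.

CYP2B6: 0.63 × 0.37 = 0.2331
CYP2C9: 0.22 × 0.43 = 0.0946
Other: 0.15 (unchanged)
Relative clearance = 0.2331 + 0.0946 + 0.15 = 0.4777.
Dividing the baseline by the relative clearance: 48.4 / 0.4777 = 101 mg/L.

101 mg/L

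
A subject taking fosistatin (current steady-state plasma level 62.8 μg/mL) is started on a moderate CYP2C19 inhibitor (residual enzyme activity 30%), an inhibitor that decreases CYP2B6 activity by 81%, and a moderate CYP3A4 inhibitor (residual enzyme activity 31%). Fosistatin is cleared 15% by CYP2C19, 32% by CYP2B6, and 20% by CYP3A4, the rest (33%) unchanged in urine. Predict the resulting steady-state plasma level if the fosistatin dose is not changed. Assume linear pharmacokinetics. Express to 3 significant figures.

126 μg/mL

The CYP2C19 pathway (15% of clearance) drops to 0.3× activity: 0.15 × 0.3 = 0.045.
The CYP2B6 pathway (32% of clearance) is reduced to 0.19× activity: 0.32 × 0.19 = 0.0608.
The CYP3A4 pathway (20% of clearance) falls to 0.31× activity: 0.2 × 0.31 = 0.062.
Non-CYP routes (33%) are unchanged.
New clearance relative to baseline: 0.045 + 0.0608 + 0.062 + 0.33 = 0.4978.
Dividing the baseline by the relative clearance: 62.8 / 0.4978 = 126 μg/mL.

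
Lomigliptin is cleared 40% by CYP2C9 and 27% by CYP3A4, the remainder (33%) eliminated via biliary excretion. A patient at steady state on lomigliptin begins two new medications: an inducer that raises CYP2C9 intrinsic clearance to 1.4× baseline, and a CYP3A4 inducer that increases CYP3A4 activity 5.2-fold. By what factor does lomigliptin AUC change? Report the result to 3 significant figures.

0.436

The CYP2C9 pathway (40% of clearance) rises to 1.4× activity: 0.4 × 1.4 = 0.56.
The CYP3A4 pathway (27% of clearance) rises to 5.2× activity: 0.27 × 5.2 = 1.404.
The remaining 33% of clearance is unaffected.
New clearance relative to baseline: 0.56 + 1.404 + 0.33 = 2.294.
Because AUC varies inversely with clearance, the combined effect is 1 / 2.294 = 0.436.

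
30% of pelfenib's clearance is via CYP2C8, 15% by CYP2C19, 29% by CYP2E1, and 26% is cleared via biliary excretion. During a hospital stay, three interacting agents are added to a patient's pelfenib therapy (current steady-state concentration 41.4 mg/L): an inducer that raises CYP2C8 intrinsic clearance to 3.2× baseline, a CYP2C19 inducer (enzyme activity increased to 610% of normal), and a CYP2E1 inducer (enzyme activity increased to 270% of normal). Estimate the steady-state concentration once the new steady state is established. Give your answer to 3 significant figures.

14.2 mg/L

The CYP2C8 pathway (30% of clearance) rises to 3.2× activity: 0.3 × 3.2 = 0.96.
The CYP2C19 pathway (15% of clearance) rises to 6.1× activity: 0.15 × 6.1 = 0.915.
The CYP2E1 pathway (29% of clearance) is boosted to 2.7× activity: 0.29 × 2.7 = 0.783.
The remaining 26% of clearance is unaffected.
CL_new/CL_old = 0.96 + 0.915 + 0.783 + 0.26 = 2.918.
Dividing the baseline by the relative clearance: 41.4 / 2.918 = 14.2 mg/L.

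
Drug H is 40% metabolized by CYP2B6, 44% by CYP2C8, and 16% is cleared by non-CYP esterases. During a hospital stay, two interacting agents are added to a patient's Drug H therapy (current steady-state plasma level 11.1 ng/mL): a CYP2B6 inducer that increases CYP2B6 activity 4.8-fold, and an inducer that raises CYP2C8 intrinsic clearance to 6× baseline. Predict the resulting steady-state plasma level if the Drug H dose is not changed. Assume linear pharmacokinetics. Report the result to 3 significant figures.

2.35 ng/mL

The CYP2B6 pathway (40% of clearance) is boosted to 4.8× activity: 0.4 × 4.8 = 1.92.
The CYP2C8 pathway (44% of clearance) rises to 6× activity: 0.44 × 6 = 2.64.
Non-CYP routes (16%) are unchanged.
Relative clearance = 1.92 + 2.64 + 0.16 = 4.72.
New steady-state plasma level = 11.1 / 4.72 = 2.35 ng/mL (concentration scales inversely with clearance).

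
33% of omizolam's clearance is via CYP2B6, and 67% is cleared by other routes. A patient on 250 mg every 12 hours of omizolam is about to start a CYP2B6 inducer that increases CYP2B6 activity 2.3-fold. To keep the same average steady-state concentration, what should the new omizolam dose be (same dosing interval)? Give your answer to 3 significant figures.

357 mg

The CYP2B6 pathway (33% of clearance) increases to 2.3× activity: 0.33 × 2.3 = 0.759.
The remaining 67% of clearance is unaffected.
CL_new/CL_old = 0.759 + 0.67 = 1.429.
Css,avg = (dose rate)/CL, so holding Css fixed requires dose ∝ CL: 250 × 1.429 = 357 mg.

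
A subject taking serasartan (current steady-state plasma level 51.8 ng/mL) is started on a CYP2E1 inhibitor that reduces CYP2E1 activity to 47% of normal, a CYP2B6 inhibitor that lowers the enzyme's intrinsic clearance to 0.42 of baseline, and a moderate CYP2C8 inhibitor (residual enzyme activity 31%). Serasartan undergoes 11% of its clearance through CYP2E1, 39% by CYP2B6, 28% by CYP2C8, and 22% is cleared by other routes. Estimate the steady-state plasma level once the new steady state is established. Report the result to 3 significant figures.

CYP2E1: 0.11 × 0.47 = 0.0517
CYP2B6: 0.39 × 0.42 = 0.1638
CYP2C8: 0.28 × 0.31 = 0.0868
Other: 0.22 (unchanged)
New clearance relative to baseline: 0.0517 + 0.1638 + 0.0868 + 0.22 = 0.5223.
New steady-state plasma level = 51.8 / 0.5223 = 99.2 ng/mL (concentration scales inversely with clearance).

99.2 ng/mL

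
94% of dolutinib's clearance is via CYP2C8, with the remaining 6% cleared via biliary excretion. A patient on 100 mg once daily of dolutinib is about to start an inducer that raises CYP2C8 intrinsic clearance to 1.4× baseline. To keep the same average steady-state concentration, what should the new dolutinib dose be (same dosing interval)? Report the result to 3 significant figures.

CYP2C8: 0.94 × 1.4 = 1.316
Other: 0.06 (unchanged)
New clearance relative to baseline: 1.316 + 0.06 = 1.376.
Css,avg = (dose rate)/CL, so holding Css fixed requires dose ∝ CL: 100 × 1.376 = 138 mg.

138 mg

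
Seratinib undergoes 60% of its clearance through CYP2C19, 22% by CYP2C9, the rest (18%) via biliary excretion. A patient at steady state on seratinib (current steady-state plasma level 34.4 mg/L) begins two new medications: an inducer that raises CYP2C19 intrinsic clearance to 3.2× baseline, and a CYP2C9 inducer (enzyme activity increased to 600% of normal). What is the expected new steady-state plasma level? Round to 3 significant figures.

10.1 mg/L

The CYP2C19 pathway (60% of clearance) is boosted to 3.2× activity: 0.6 × 3.2 = 1.92.
The CYP2C9 pathway (22% of clearance) rises to 6× activity: 0.22 × 6 = 1.32.
The remaining 18% of clearance is unaffected.
New clearance relative to baseline: 1.92 + 1.32 + 0.18 = 3.42.
Steady-state plasma level ∝ 1/CL: new value = 34.4 / 3.42 = 10.1 mg/L.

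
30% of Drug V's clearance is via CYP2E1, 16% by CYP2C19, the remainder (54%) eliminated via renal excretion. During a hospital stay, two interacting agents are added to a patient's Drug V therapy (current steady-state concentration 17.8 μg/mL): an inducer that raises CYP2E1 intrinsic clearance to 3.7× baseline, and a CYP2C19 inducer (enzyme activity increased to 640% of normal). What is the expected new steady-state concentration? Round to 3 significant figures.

The CYP2E1 pathway (30% of clearance) rises to 3.7× activity: 0.3 × 3.7 = 1.11.
The CYP2C19 pathway (16% of clearance) rises to 6.4× activity: 0.16 × 6.4 = 1.024.
Non-CYP routes (54%) are unchanged.
CL_new/CL_old = 1.11 + 1.024 + 0.54 = 2.674.
Dividing the baseline by the relative clearance: 17.8 / 2.674 = 6.66 μg/mL.

6.66 μg/mL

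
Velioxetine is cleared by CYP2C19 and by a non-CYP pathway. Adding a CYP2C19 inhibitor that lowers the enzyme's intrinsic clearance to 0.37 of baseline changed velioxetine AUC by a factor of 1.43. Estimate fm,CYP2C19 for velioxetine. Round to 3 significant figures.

CL'/CL = 1 / 1.43 = 0.6993
0.37·fm + (1 − fm) = 0.6993
fm = (0.6993 − 1) / (0.37 − 1) = 0.477

0.477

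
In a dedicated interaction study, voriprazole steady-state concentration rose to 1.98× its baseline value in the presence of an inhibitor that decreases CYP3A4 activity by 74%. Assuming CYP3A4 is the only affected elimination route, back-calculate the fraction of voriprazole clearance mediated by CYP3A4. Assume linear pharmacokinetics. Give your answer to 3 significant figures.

0.669

Let fm be the CYP3A4 fraction. New clearance relative to baseline = fm × 0.26 + (1 − fm).
Steady-state concentration ratio = 1 / (new CL fraction), so new CL fraction = 1 / 1.98 = 0.5051.
fm × 0.26 + 1 − fm = 0.5051  ⇒  fm × (0.26 − 1) = −0.4949  ⇒  fm = 0.669.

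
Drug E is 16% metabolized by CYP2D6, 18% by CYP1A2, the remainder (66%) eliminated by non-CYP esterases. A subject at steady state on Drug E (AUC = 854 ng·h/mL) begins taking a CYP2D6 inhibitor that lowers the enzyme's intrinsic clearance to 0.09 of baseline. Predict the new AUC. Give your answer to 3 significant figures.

CYP2D6: 0.16 × 0.09 = 0.0144
CYP1A2: 0.18 (unchanged)
Other: 0.66 (unchanged)
New clearance relative to baseline: 0.0144 + 0.18 + 0.66 = 0.8544.
With dosing unchanged, AUC scales as 1/CL: 854 / 0.8544 = 1.00 × 10³ ng·h/mL.

1.00 × 10³ ng·h/mL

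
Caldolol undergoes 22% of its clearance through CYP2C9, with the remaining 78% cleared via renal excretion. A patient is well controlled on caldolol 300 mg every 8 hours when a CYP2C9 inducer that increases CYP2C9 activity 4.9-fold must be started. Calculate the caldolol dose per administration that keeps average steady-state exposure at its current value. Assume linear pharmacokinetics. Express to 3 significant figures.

The CYP2C9 pathway (22% of clearance) increases to 4.9× activity: 0.22 × 4.9 = 1.078.
Non-CYP routes (78%) are unchanged.
New clearance relative to baseline: 1.078 + 0.78 = 1.858.
Exposure is unchanged when dose changes in proportion to clearance. New dose = 300 mg × 1.858 = 557 mg.

557 mg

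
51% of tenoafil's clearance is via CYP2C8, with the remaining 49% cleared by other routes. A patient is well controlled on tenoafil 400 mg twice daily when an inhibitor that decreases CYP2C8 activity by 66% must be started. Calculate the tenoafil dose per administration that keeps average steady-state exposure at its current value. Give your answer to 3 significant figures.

The CYP2C8 pathway (51% of clearance) falls to 0.34× activity: 0.51 × 0.34 = 0.1734.
Non-CYP routes (49%) are unchanged.
Relative clearance = 0.1734 + 0.49 = 0.6634.
Exposure is unchanged when dose changes in proportion to clearance. New dose = 400 mg × 0.6634 = 265 mg.

265 mg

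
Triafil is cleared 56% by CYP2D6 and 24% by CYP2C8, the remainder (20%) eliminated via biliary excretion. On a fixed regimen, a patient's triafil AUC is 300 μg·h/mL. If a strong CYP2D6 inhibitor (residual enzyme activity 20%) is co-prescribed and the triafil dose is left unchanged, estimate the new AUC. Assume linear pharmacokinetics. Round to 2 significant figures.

5.4 × 10² μg·h/mL

The CYP2D6 pathway (56% of clearance) drops to 0.2× activity: 0.56 × 0.2 = 0.112.
CYP2C8 (24%) and the residual 20% are unaffected.
New clearance relative to baseline: 0.112 + 0.24 + 0.2 = 0.552.
AUC ∝ 1/CL, so new value = 300 / 0.552 = 5.4 × 10² μg·h/mL.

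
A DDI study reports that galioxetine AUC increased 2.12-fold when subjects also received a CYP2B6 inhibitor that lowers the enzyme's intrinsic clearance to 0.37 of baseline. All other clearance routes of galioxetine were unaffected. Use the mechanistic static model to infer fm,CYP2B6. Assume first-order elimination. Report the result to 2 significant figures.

0.84

CL'/CL = 1 / 2.12 = 0.4717
0.37·fm + (1 − fm) = 0.4717
fm = (0.4717 − 1) / (0.37 − 1) = 0.84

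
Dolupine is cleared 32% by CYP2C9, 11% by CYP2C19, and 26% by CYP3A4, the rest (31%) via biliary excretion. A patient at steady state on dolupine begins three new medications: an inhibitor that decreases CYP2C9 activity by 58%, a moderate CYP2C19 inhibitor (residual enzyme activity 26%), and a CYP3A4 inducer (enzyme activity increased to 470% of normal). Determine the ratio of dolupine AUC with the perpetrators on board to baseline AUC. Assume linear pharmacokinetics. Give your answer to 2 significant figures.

0.59

The CYP2C9 pathway (32% of clearance) falls to 0.42× activity: 0.32 × 0.42 = 0.1344.
The CYP2C19 pathway (11% of clearance) drops to 0.26× activity: 0.11 × 0.26 = 0.0286.
The CYP3A4 pathway (26% of clearance) rises to 4.7× activity: 0.26 × 4.7 = 1.222.
The remaining 31% of clearance is unaffected.
CL_new/CL_old = 0.1344 + 0.0286 + 1.222 + 0.31 = 1.695.
Because AUC varies inversely with clearance, the combined effect is 1 / 1.695 = 0.59.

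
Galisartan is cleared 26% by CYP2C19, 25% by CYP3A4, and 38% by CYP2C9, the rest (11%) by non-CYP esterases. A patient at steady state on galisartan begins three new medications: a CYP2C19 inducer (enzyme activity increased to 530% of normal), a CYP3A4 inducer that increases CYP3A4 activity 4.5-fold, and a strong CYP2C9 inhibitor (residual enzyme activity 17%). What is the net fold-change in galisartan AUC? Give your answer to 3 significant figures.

The CYP2C19 pathway (26% of clearance) increases to 5.3× activity: 0.26 × 5.3 = 1.378.
The CYP3A4 pathway (25% of clearance) increases to 4.5× activity: 0.25 × 4.5 = 1.125.
The CYP2C9 pathway (38% of clearance) falls to 0.17× activity: 0.38 × 0.17 = 0.0646.
Non-CYP routes (11%) are unchanged.
Relative clearance = 1.378 + 1.125 + 0.0646 + 0.11 = 2.6776.
Because AUC varies inversely with clearance, the combined effect is 1 / 2.6776 = 0.373.

0.373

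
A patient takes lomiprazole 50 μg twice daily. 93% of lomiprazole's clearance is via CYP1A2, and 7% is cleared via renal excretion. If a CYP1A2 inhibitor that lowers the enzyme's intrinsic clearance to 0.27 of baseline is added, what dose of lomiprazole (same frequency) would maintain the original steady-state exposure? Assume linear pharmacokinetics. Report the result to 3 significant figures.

The CYP1A2 pathway (93% of clearance) drops to 0.27× activity: 0.93 × 0.27 = 0.2511.
The remaining 7% of clearance is unaffected.
CL_new/CL_old = 0.2511 + 0.07 = 0.3211.
Exposure is unchanged when dose changes in proportion to clearance. New dose = 50 μg × 0.3211 = 16.1 μg.

16.1 μg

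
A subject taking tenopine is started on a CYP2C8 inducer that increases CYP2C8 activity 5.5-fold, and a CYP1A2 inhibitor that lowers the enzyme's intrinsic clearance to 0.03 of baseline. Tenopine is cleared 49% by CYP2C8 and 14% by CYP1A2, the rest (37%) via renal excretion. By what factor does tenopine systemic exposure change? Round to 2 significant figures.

The CYP2C8 pathway (49% of clearance) rises to 5.5× activity: 0.49 × 5.5 = 2.695.
The CYP1A2 pathway (14% of clearance) is reduced to 0.03× activity: 0.14 × 0.03 = 0.0042.
The remaining 37% of clearance is unaffected.
New clearance relative to baseline: 2.695 + 0.0042 + 0.37 = 3.0692.
Because systemic exposure varies inversely with clearance, the combined effect is 1 / 3.0692 = 0.33.

0.33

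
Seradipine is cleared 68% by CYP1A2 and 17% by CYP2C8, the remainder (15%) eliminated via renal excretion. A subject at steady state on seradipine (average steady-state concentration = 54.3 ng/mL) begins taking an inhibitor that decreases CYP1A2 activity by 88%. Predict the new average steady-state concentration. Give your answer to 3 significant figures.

The CYP1A2 pathway (68% of clearance) drops to 0.12× activity: 0.68 × 0.12 = 0.0816.
CYP2C8 (17%) and the residual 15% are unaffected.
New clearance relative to baseline: 0.0816 + 0.17 + 0.15 = 0.4016.
New average steady-state concentration = baseline ÷ relative clearance = 54.3 / 0.4016 = 135 ng/mL.

135 ng/mL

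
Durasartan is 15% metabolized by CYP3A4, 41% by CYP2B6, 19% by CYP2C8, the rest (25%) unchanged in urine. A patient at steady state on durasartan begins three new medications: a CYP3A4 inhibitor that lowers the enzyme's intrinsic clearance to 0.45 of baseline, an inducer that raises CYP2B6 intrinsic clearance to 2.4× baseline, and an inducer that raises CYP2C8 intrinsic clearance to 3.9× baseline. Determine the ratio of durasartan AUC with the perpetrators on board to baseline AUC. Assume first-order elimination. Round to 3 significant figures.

0.490

CYP3A4: 0.15 × 0.45 = 0.0675
CYP2B6: 0.41 × 2.4 = 0.984
CYP2C8: 0.19 × 3.9 = 0.741
Other: 0.25 (unchanged)
CL_new/CL_old = 0.0675 + 0.984 + 0.741 + 0.25 = 2.0425.
Because AUC varies inversely with clearance, the combined effect is 1 / 2.0425 = 0.490.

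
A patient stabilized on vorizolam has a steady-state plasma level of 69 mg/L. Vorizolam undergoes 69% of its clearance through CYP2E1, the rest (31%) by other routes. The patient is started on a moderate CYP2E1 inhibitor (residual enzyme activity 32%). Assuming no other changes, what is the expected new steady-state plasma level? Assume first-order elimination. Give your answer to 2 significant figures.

CYP2E1: 0.69 × 0.32 = 0.2208
Other: 0.31 (unchanged)
New clearance relative to baseline: 0.2208 + 0.31 = 0.5308.
With dosing unchanged, steady-state plasma level scales as 1/CL: 69 / 0.5308 = 1.3 × 10² mg/L.

1.3 × 10² mg/L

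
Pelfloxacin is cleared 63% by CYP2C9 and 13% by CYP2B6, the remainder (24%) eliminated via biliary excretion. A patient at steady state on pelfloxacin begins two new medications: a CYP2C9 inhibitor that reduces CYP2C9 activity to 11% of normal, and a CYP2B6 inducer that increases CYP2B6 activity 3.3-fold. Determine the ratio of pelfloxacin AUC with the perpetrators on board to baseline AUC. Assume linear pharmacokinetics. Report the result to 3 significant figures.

The CYP2C9 pathway (63% of clearance) falls to 0.11× activity: 0.63 × 0.11 = 0.0693.
The CYP2B6 pathway (13% of clearance) rises to 3.3× activity: 0.13 × 3.3 = 0.429.
Non-CYP routes (24%) are unchanged.
Relative clearance = 0.0693 + 0.429 + 0.24 = 0.7383.
Net AUC ratio = 1 / 0.7383 = 1.35.

1.35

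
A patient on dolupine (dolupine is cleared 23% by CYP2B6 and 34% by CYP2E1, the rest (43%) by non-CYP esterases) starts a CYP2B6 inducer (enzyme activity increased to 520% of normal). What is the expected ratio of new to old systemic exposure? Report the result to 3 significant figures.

0.509

The CYP2B6 pathway (23% of clearance) rises to 5.2× activity: 0.23 × 5.2 = 1.196.
CYP2E1 (34%) and the residual 43% are unaffected.
CL_new/CL_old = 1.196 + 0.34 + 0.43 = 1.966.
Systemic exposure ratio = CL_old/CL_new = 1 / 1.966 = 0.509.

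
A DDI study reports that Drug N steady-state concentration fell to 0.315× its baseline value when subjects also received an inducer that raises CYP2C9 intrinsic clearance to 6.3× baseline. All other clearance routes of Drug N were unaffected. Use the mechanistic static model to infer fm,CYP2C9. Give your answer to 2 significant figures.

Let fm be the CYP2C9 fraction. New clearance relative to baseline = fm × 6.3 + (1 − fm).
Steady-state concentration ratio = 1 / (new CL fraction), so new CL fraction = 1 / 0.315 = 3.175.
fm × 6.3 + 1 − fm = 3.175  ⇒  fm × (6.3 − 1) = 2.175  ⇒  fm = 0.41.

0.41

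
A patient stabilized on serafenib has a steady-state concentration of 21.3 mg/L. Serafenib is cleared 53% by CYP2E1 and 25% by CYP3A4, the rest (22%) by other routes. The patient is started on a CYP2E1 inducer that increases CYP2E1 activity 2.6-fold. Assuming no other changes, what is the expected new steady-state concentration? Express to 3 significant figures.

11.5 mg/L

The CYP2E1 pathway (53% of clearance) increases to 2.6× activity: 0.53 × 2.6 = 1.378.
CYP3A4 (25%) and the residual 22% are unaffected.
Relative clearance = 1.378 + 0.25 + 0.22 = 1.848.
Steady-state concentration ∝ 1/CL, so new value = 21.3 / 1.848 = 11.5 mg/L.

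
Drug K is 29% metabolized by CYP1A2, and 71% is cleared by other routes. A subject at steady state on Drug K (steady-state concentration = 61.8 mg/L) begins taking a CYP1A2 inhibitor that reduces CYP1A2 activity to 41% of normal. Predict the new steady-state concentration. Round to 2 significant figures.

The CYP1A2 pathway (29% of clearance) is reduced to 0.41× activity: 0.29 × 0.41 = 0.1189.
Non-CYP routes (71%) are unchanged.
New clearance relative to baseline: 0.1189 + 0.71 = 0.8289.
With dosing unchanged, steady-state concentration scales as 1/CL: 61.8 / 0.8289 = 75 mg/L.

75 mg/L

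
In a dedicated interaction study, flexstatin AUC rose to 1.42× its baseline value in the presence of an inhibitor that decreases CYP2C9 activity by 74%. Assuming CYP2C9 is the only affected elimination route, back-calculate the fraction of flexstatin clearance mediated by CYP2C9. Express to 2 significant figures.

Call the CYP2C9 fraction fm. After the interaction, CL_new/CL_old = fm × 0.26 + (1 − fm).
AUC ratio = 1 / (new CL fraction), so new CL fraction = 1 / 1.42 = 0.7042.
fm × 0.26 + 1 − fm = 0.7042  ⇒  fm × (0.26 − 1) = −0.2958  ⇒  fm = 0.40.

0.40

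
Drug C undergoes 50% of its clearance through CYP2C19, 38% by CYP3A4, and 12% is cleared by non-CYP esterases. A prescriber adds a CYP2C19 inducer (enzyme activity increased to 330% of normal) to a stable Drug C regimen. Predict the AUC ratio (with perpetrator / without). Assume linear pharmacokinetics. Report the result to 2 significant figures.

0.47

CYP2C19: 0.5 × 3.3 = 1.65
CYP3A4: 0.38 (unchanged)
Other: 0.12 (unchanged)
New clearance relative to baseline: 1.65 + 0.38 + 0.12 = 2.15.
AUC is inversely proportional to clearance, so the fold-change is 1 / 2.15 = 0.47.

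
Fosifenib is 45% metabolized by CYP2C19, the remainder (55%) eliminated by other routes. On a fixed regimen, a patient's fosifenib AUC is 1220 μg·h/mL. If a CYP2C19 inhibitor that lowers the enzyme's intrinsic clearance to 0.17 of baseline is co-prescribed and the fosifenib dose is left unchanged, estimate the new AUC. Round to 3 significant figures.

The CYP2C19 pathway (45% of clearance) falls to 0.17× activity: 0.45 × 0.17 = 0.0765.
The remaining 55% of clearance is unaffected.
New clearance relative to baseline: 0.0765 + 0.55 = 0.6265.
New AUC = baseline ÷ relative clearance = 1220 / 0.6265 = 1.95 × 10³ μg·h/mL.

1.95 × 10³ μg·h/mL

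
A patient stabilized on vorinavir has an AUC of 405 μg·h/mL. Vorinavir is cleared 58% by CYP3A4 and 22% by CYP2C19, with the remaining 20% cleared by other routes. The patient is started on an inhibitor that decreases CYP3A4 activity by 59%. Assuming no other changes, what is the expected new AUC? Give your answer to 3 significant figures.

The CYP3A4 pathway (58% of clearance) falls to 0.41× activity: 0.58 × 0.41 = 0.2378.
CYP2C19 (22%) and the residual 20% are unaffected.
CL_new/CL_old = 0.2378 + 0.22 + 0.2 = 0.6578.
AUC ∝ 1/CL, so new value = 405 / 0.6578 = 616 μg·h/mL.

616 μg·h/mL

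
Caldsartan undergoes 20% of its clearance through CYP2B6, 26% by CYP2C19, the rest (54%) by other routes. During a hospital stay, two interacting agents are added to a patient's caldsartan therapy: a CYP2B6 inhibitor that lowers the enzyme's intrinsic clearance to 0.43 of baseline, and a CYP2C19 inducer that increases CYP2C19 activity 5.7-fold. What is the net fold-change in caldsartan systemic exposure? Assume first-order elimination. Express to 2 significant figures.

The CYP2B6 pathway (20% of clearance) is reduced to 0.43× activity: 0.2 × 0.43 = 0.086.
The CYP2C19 pathway (26% of clearance) is boosted to 5.7× activity: 0.26 × 5.7 = 1.482.
Non-CYP routes (54%) are unchanged.
CL_new/CL_old = 0.086 + 1.482 + 0.54 = 2.108.
Because systemic exposure varies inversely with clearance, the combined effect is 1 / 2.108 = 0.47.

0.47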